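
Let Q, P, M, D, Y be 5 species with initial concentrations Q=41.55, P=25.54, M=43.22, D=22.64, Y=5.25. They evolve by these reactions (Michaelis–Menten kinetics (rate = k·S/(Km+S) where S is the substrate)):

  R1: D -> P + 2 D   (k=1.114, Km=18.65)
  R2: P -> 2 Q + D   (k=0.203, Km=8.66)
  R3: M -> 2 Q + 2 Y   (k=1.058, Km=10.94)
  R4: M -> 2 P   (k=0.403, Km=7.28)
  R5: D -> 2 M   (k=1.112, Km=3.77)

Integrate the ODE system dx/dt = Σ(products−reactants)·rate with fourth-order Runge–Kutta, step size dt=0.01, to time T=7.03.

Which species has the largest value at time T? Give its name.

Dominant species at T: Q

RK4 with dt=0.01: 703 steps to T=7.03. Trajectory (selected grid times):
t=0.00: Q=41.55 P=25.54 M=43.22 D=22.64 Y=5.25
t=0.78: Q=43.11 P=26.44 M=43.78 D=22.49 Y=6.57
t=1.56: Q=44.67 P=27.33 M=44.33 D=22.34 Y=7.89
t=2.34: Q=46.23 P=28.22 M=44.88 D=22.19 Y=9.22
t=3.12: Q=47.81 P=29.11 M=45.43 D=22.05 Y=10.54
t=3.91: Q=49.40 P=30.01 M=45.98 D=21.90 Y=11.89
t=4.69: Q=50.98 P=30.90 M=46.52 D=21.75 Y=13.23
t=5.47: Q=52.57 P=31.79 M=47.06 D=21.60 Y=14.57
t=6.25: Q=54.16 P=32.68 M=47.59 D=21.45 Y=15.91
t=7.03: Q=55.76 P=33.56 M=48.12 D=21.31 Y=17.25
At T=7.03: Q=55.76 P=33.56 M=48.12 D=21.31 Y=17.25; the largest is Q.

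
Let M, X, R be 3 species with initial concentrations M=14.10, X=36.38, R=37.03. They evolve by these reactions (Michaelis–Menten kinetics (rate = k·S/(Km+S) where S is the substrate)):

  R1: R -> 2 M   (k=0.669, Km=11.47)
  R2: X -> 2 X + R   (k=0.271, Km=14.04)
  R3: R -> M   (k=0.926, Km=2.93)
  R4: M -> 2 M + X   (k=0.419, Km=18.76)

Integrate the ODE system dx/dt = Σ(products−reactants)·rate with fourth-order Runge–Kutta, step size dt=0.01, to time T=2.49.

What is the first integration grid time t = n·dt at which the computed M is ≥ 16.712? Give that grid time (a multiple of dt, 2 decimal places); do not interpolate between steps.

Threshold first reached at t = 1.27

RK4 with dt=0.01: 249 steps to T=2.49. Trajectory (selected grid times):
t=0.00: M=14.10 X=36.38 R=37.03
t=0.28: M=14.68 X=36.49 R=36.70
t=0.55: M=15.23 X=36.59 R=36.39
t=0.83: M=15.81 X=36.70 R=36.06
t=1.11: M=16.39 X=36.81 R=35.73
t=1.26: M=16.70 X=36.86 R=35.56
t=1.27: M=16.72 X=36.87 R=35.55
t=1.38: M=16.95 X=36.91 R=35.42
t=1.66: M=17.52 X=37.02 R=35.09
t=1.94: M=18.10 X=37.14 R=34.77
t=2.21: M=18.66 X=37.24 R=34.45
t=2.49: M=19.24 X=37.36 R=34.13
M(1.26)=16.698 < 16.712 but M(1.27)=16.719 ≥ 16.712, so the first grid time is t=1.27.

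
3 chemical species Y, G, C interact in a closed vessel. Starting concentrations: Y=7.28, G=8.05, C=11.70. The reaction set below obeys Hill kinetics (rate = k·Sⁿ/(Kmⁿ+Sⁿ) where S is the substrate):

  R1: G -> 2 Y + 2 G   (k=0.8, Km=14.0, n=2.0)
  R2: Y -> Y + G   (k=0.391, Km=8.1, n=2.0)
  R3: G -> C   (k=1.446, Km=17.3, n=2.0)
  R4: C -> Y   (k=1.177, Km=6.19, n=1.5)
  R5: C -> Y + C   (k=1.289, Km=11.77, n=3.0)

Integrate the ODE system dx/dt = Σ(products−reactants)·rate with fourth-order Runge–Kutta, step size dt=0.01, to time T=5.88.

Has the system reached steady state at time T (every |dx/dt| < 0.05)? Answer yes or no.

RK4 with dt=0.01: 588 steps to T=5.88. Trajectory (selected grid times):
t=0.00: Y=7.28 G=8.05 C=11.70
t=0.65: Y=8.49 G=8.14 C=11.32
t=1.31: Y=9.70 G=8.24 C=10.95
t=1.96: Y=10.87 G=8.36 C=10.59
t=2.61: Y=12.01 G=8.48 C=10.24
t=3.27: Y=13.15 G=8.62 C=9.91
t=3.92: Y=14.25 G=8.76 C=9.59
t=4.57: Y=15.33 G=8.91 C=9.28
t=5.23: Y=16.41 G=9.07 C=8.99
t=5.88: Y=17.45 G=9.23 C=8.71
Rates at T: R1=0.2422, R2=0.3217, R3=0.3202, R4=0.7361, R5=0.3718
dx/dt at T (Σ net stoichiometry × rate): Y=+1.5923, G=+0.2437, C=-0.4158
Largest |dx/dt| is |+1.5923| (Y) ≥ 0.05 → not steady.

Steady state at T: no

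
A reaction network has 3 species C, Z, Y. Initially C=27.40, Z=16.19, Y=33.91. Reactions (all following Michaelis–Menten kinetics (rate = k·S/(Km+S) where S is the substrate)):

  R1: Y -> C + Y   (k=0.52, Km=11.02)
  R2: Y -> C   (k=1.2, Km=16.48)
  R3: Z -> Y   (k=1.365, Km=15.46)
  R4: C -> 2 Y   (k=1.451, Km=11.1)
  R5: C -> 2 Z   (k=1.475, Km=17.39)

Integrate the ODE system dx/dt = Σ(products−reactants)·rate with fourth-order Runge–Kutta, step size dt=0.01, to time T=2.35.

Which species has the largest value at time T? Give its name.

Dominant species at T: Y

RK4 with dt=0.01: 235 steps to T=2.35. Trajectory (selected grid times):
t=0.00: C=27.40 Z=16.19 Y=33.91
t=0.26: C=27.21 Z=16.48 Y=34.42
t=0.52: C=27.02 Z=16.76 Y=34.93
t=0.78: C=26.84 Z=17.04 Y=35.43
t=1.04: C=26.66 Z=17.32 Y=35.94
t=1.31: C=26.47 Z=17.60 Y=36.47
t=1.57: C=26.29 Z=17.88 Y=36.97
t=1.83: C=26.12 Z=18.15 Y=37.48
t=2.09: C=25.94 Z=18.41 Y=37.98
t=2.35: C=25.77 Z=18.68 Y=38.48
At T=2.35: C=25.77 Z=18.68 Y=38.48; the largest is Y.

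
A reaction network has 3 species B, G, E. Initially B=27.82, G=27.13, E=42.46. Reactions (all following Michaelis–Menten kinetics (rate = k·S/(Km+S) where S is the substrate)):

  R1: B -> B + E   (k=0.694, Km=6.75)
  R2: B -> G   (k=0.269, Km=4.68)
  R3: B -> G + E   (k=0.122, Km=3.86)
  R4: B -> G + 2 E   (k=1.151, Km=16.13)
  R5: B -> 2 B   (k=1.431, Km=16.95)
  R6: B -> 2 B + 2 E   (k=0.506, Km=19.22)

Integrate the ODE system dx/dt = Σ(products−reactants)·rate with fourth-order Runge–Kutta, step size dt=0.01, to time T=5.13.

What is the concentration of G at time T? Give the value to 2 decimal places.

G at T = 32.62

RK4 with dt=0.01: 513 steps to T=5.13. Trajectory (selected grid times):
t=0.00: B=27.82 G=27.13 E=42.46
t=0.57: B=27.89 G=27.74 E=44.01
t=1.14: B=27.96 G=28.35 E=45.56
t=1.71: B=28.03 G=28.95 E=47.12
t=2.28: B=28.10 G=29.56 E=48.67
t=2.85: B=28.17 G=30.17 E=50.23
t=3.42: B=28.24 G=30.78 E=51.79
t=3.99: B=28.31 G=31.39 E=53.35
t=4.56: B=28.39 G=32.01 E=54.91
t=5.13: B=28.46 G=32.62 E=56.47
Read off G at T=5.13: 32.62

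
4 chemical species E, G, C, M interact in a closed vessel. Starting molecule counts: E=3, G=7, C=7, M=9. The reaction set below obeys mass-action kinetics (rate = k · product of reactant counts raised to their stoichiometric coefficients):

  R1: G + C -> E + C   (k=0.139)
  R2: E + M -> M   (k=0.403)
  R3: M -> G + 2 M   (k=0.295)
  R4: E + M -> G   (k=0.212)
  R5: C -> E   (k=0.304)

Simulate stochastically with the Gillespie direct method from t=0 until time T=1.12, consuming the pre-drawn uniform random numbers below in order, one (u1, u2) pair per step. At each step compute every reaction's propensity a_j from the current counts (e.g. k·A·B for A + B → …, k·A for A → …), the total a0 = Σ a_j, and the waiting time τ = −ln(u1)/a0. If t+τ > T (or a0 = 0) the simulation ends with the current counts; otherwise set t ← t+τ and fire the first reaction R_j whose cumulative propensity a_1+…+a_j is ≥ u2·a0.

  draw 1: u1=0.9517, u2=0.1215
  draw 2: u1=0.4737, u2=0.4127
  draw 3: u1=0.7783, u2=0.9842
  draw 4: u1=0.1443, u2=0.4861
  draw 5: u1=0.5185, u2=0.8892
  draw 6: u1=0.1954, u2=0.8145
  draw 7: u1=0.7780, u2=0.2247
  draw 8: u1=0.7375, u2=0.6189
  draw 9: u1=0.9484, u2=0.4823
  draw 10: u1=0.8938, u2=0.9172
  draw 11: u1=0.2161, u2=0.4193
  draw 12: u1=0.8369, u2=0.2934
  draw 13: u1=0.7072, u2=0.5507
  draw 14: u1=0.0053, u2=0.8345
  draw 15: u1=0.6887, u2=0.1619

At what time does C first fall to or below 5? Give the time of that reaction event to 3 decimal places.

Threshold first reached at t = 0.251

t=0.000: E=3 G=7 C=7 M=9
Draw 1: a1=6.811, a2=10.881, a3=2.655, a4=5.724, a5=2.128, a0=28.199; τ=−ln(0.9517)/28.199=0.002 → t=0.002; u2·a0=0.1215·28.199=3.426 ≤ a1=6.811 → R1 fires; E=4 G=6 C=7 M=9
Draw 2: a1=5.838, a2=14.508, a3=2.655, a4=7.632, a5=2.128, a0=32.761; τ=−ln(0.4737)/32.761=0.023 → t=0.025; u2·a0=0.4127·32.761=13.520; a1=5.838 < 13.520 ≤ a1+a2=20.346 → R2 fires; E=3 G=6 C=7 M=9
Draw 3: a1=5.838, a2=10.881, a3=2.655, a4=5.724, a5=2.128, a0=27.226; τ=−ln(0.7783)/27.226=0.009 → t=0.034; u2·a0=0.9842·27.226=26.796; a1+…+a4=25.098 < 26.796 ≤ a1+…+a5=27.226 → R5 fires; E=4 G=6 C=6 M=9
Draw 4: a1=5.004, a2=14.508, a3=2.655, a4=7.632, a5=1.824, a0=31.623; τ=−ln(0.1443)/31.623=0.061 → t=0.095; u2·a0=0.4861·31.623=15.372; a1=5.004 < 15.372 ≤ a1+a2=19.512 → R2 fires; E=3 G=6 C=6 M=9
Draw 5: a1=5.004, a2=10.881, a3=2.655, a4=5.724, a5=1.824, a0=26.088; τ=−ln(0.5185)/26.088=0.025 → t=0.120; u2·a0=0.8892·26.088=23.197; a1+…+a3=18.540 < 23.197 ≤ a1+…+a4=24.264 → R4 fires; E=2 G=7 C=6 M=8
Draw 6: a1=5.838, a2=6.448, a3=2.360, a4=3.392, a5=1.824, a0=19.862; τ=−ln(0.1954)/19.862=0.082 → t=0.202; u2·a0=0.8145·19.862=16.178; a1+…+a3=14.646 < 16.178 ≤ a1+…+a4=18.038 → R4 fires; E=1 G=8 C=6 M=7
Draw 7: a1=6.672, a2=2.821, a3=2.065, a4=1.484, a5=1.824, a0=14.866; τ=−ln(0.7780)/14.866=0.017 → t=0.219; u2·a0=0.2247·14.866=3.340 ≤ a1=6.672 → R1 fires; E=2 G=7 C=6 M=7
Draw 8: a1=5.838, a2=5.642, a3=2.065, a4=2.968, a5=1.824, a0=18.337; τ=−ln(0.7375)/18.337=0.017 → t=0.236; u2·a0=0.6189·18.337=11.349; a1=5.838 < 11.349 ≤ a1+a2=11.480 → R2 fires; E=1 G=7 C=6 M=7
Draw 9: a1=5.838, a2=2.821, a3=2.065, a4=1.484, a5=1.824, a0=14.032; τ=−ln(0.9484)/14.032=0.004 → t=0.240; u2·a0=0.4823·14.032=6.768; a1=5.838 < 6.768 ≤ a1+a2=8.659 → R2 fires; E=0 G=7 C=6 M=7
Draw 10: a1=5.838, a2=0.000, a3=2.065, a4=0.000, a5=1.824, a0=9.727; τ=−ln(0.8938)/9.727=0.012 → t=0.251; u2·a0=0.9172·9.727=8.922; a1+…+a4=7.903 < 8.922 ≤ a1+…+a5=9.727 → R5 fires; E=1 G=7 C=5 M=7
Draw 11: a1=4.865, a2=2.821, a3=2.065, a4=1.484, a5=1.520, a0=12.755; τ=−ln(0.2161)/12.755=0.120 → t=0.371; u2·a0=0.4193·12.755=5.348; a1=4.865 < 5.348 ≤ a1+a2=7.686 → R2 fires; E=0 G=7 C=5 M=7
Draw 12: a1=4.865, a2=0.000, a3=2.065, a4=0.000, a5=1.520, a0=8.450; τ=−ln(0.8369)/8.450=0.021 → t=0.392; u2·a0=0.2934·8.450=2.479 ≤ a1=4.865 → R1 fires; E=1 G=6 C=5 M=7
Draw 13: a1=4.170, a2=2.821, a3=2.065, a4=1.484, a5=1.520, a0=12.060; τ=−ln(0.7072)/12.060=0.029 → t=0.421; u2·a0=0.5507·12.060=6.641; a1=4.170 < 6.641 ≤ a1+a2=6.991 → R2 fires; E=0 G=6 C=5 M=7
Draw 14: a1=4.170, a2=0.000, a3=2.065, a4=0.000, a5=1.520, a0=7.755; τ=−ln(0.0053)/7.755=0.676 → t=1.097; u2·a0=0.8345·7.755=6.472; a1+…+a4=6.235 < 6.472 ≤ a1+…+a5=7.755 → R5 fires; E=1 G=6 C=4 M=7
Draw 15: a1=3.336, a2=2.821, a3=2.065, a4=1.484, a5=1.216, a0=10.922; τ=−ln(0.6887)/10.922=0.034 → t=1.131 > T=1.12: stop.
C first becomes ≤ 5 when it reaches 5 at the event at t=0.251.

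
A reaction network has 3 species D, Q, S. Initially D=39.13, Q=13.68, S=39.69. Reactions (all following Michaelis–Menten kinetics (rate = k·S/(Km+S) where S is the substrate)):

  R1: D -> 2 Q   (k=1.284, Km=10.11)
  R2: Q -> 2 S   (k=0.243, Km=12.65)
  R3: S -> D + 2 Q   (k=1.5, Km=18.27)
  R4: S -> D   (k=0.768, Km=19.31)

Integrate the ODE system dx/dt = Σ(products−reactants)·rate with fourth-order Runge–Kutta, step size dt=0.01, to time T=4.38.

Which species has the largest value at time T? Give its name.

RK4 with dt=0.01: 438 steps to T=4.38. Trajectory (selected grid times):
t=0.00: D=39.13 Q=13.68 S=39.69
t=0.49: D=39.38 Q=15.62 S=39.06
t=0.97: D=39.63 Q=17.51 S=38.46
t=1.46: D=39.87 Q=19.44 S=37.85
t=1.95: D=40.11 Q=21.36 S=37.26
t=2.43: D=40.35 Q=23.24 S=36.68
t=2.92: D=40.58 Q=25.14 S=36.10
t=3.41: D=40.81 Q=27.04 S=35.53
t=3.89: D=41.02 Q=28.90 S=34.98
t=4.38: D=41.24 Q=30.79 S=34.43
At T=4.38: D=41.24 Q=30.79 S=34.43; the largest is D.

Dominant species at T: D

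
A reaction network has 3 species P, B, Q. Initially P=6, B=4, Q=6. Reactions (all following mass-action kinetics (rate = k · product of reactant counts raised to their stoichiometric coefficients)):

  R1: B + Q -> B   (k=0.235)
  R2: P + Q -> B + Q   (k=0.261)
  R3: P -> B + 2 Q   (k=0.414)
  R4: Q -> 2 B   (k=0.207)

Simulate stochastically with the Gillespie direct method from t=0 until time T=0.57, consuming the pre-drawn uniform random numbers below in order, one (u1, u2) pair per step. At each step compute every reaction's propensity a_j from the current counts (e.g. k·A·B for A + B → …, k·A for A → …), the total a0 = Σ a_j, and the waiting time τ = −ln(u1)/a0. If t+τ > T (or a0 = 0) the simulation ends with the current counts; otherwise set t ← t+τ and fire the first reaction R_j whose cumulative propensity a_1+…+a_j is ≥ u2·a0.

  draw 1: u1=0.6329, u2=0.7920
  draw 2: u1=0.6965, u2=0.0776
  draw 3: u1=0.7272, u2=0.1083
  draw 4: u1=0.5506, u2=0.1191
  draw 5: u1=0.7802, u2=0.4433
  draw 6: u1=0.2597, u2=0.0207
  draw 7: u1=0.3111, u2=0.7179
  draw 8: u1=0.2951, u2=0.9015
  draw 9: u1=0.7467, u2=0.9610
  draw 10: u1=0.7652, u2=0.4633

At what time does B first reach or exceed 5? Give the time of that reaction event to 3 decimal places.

t=0.000: P=6 B=4 Q=6
Draw 1: a1=5.640, a2=9.396, a3=2.484, a4=1.242, a0=18.762; τ=−ln(0.6329)/18.762=0.024 → t=0.024; u2·a0=0.7920·18.762=14.860; a1=5.640 < 14.860 ≤ a1+a2=15.036 → R2 fires; P=5 B=5 Q=6
Draw 2: a1=7.050, a2=7.830, a3=2.070, a4=1.242, a0=18.192; τ=−ln(0.6965)/18.192=0.020 → t=0.044; u2·a0=0.0776·18.192=1.412 ≤ a1=7.050 → R1 fires; P=5 B=5 Q=5
Draw 3: a1=5.875, a2=6.525, a3=2.070, a4=1.035, a0=15.505; τ=−ln(0.7272)/15.505=0.021 → t=0.065; u2·a0=0.1083·15.505=1.679 ≤ a1=5.875 → R1 fires; P=5 B=5 Q=4
Draw 4: a1=4.700, a2=5.220, a3=2.070, a4=0.828, a0=12.818; τ=−ln(0.5506)/12.818=0.047 → t=0.111; u2·a0=0.1191·12.818=1.527 ≤ a1=4.700 → R1 fires; P=5 B=5 Q=3
Draw 5: a1=3.525, a2=3.915, a3=2.070, a4=0.621, a0=10.131; τ=−ln(0.7802)/10.131=0.024 → t=0.136; u2·a0=0.4433·10.131=4.491; a1=3.525 < 4.491 ≤ a1+a2=7.440 → R2 fires; P=4 B=6 Q=3
Draw 6: a1=4.230, a2=3.132, a3=1.656, a4=0.621, a0=9.639; τ=−ln(0.2597)/9.639=0.140 → t=0.276; u2·a0=0.0207·9.639=0.200 ≤ a1=4.230 → R1 fires; P=4 B=6 Q=2
Draw 7: a1=2.820, a2=2.088, a3=1.656, a4=0.414, a0=6.978; τ=−ln(0.3111)/6.978=0.167 → t=0.443; u2·a0=0.7179·6.978=5.010; a1+a2=4.908 < 5.010 ≤ a1+…+a3=6.564 → R3 fires; P=3 B=7 Q=4
Draw 8: a1=6.580, a2=3.132, a3=1.242, a4=0.828, a0=11.782; τ=−ln(0.2951)/11.782=0.104 → t=0.547; u2·a0=0.9015·11.782=10.621; a1+a2=9.712 < 10.621 ≤ a1+…+a3=10.954 → R3 fires; P=2 B=8 Q=6
Draw 9: a1=11.280, a2=3.132, a3=0.828, a4=1.242, a0=16.482; τ=−ln(0.7467)/16.482=0.018 → t=0.564; u2·a0=0.9610·16.482=15.839; a1+…+a3=15.240 < 15.839 ≤ a1+…+a4=16.482 → R4 fires; P=2 B=10 Q=5
Draw 10: a1=11.750, a2=2.610, a3=0.828, a4=1.035, a0=16.223; τ=−ln(0.7652)/16.223=0.016 → t=0.581 > T=0.57: stop.
B first becomes ≥ 5 when it reaches 5 at the event at t=0.024.

Threshold first reached at t = 0.024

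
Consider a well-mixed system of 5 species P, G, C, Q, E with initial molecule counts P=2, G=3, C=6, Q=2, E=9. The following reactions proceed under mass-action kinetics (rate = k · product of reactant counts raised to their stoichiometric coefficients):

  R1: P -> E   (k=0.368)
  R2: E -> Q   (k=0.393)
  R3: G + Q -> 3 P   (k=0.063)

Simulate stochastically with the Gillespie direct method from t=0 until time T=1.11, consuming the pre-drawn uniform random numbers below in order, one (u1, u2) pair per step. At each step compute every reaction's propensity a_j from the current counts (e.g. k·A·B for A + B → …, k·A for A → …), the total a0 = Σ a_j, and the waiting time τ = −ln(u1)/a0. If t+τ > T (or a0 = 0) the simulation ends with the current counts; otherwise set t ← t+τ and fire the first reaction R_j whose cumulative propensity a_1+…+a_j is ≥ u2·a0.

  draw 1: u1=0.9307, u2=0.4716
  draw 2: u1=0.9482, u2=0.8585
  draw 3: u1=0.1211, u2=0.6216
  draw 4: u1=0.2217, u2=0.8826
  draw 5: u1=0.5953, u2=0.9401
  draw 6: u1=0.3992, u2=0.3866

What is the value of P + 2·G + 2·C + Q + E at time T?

Check how each reaction changes W = P + 2·G + 2·C + Q + E (weight of products minus weight of reactants):
R1: P -> E: (1·1) − (1·1) = 1 − 1 = 0
R2: E -> Q: (1·1) − (1·1) = 1 − 1 = 0
R3: G + Q -> 3 P: (1·3) − (2·1 + 1·1) = 3 − 3 = 0
Every reaction leaves W unchanged, so W is conserved and no simulation is needed: W(T) = W(0) = 2 + 2·3 + 2·6 + 2 + 9 = 31

Value at T = 31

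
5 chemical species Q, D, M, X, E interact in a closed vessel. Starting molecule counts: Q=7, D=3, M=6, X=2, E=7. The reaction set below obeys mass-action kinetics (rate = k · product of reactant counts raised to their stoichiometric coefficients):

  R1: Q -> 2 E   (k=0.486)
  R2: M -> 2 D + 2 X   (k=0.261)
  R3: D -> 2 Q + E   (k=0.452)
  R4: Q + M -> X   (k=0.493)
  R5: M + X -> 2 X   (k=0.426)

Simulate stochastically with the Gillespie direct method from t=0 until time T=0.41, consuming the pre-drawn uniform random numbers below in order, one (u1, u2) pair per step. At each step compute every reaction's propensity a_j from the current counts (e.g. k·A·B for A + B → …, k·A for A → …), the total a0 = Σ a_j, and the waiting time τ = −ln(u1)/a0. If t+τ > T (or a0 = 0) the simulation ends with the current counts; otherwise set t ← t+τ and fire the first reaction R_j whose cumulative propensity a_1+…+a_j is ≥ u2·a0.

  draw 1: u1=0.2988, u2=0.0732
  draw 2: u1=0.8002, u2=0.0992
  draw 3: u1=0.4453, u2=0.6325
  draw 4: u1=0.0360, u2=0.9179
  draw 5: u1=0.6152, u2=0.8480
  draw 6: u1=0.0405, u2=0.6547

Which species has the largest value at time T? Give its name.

t=0.000: Q=7 D=3 M=6 X=2 E=7
Draw 1: a1=3.402, a2=1.566, a3=1.356, a4=20.706, a5=5.112, a0=32.142; τ=−ln(0.2988)/32.142=0.038 → t=0.038; u2·a0=0.0732·32.142=2.353 ≤ a1=3.402 → R1 fires; Q=6 D=3 M=6 X=2 E=9
Draw 2: a1=2.916, a2=1.566, a3=1.356, a4=17.748, a5=5.112, a0=28.698; τ=−ln(0.8002)/28.698=0.008 → t=0.045; u2·a0=0.0992·28.698=2.847 ≤ a1=2.916 → R1 fires; Q=5 D=3 M=6 X=2 E=11
Draw 3: a1=2.430, a2=1.566, a3=1.356, a4=14.790, a5=5.112, a0=25.254; τ=−ln(0.4453)/25.254=0.032 → t=0.077; u2·a0=0.6325·25.254=15.973; a1+…+a3=5.352 < 15.973 ≤ a1+…+a4=20.142 → R4 fires; Q=4 D=3 M=5 X=3 E=11
Draw 4: a1=1.944, a2=1.305, a3=1.356, a4=9.860, a5=6.390, a0=20.855; τ=−ln(0.0360)/20.855=0.159 → t=0.237; u2·a0=0.9179·20.855=19.143; a1+…+a4=14.465 < 19.143 ≤ a1+…+a5=20.855 → R5 fires; Q=4 D=3 M=4 X=4 E=11
Draw 5: a1=1.944, a2=1.044, a3=1.356, a4=7.888, a5=6.816, a0=19.048; τ=−ln(0.6152)/19.048=0.026 → t=0.262; u2·a0=0.8480·19.048=16.153; a1+…+a4=12.232 < 16.153 ≤ a1+…+a5=19.048 → R5 fires; Q=4 D=3 M=3 X=5 E=11
Draw 6: a1=1.944, a2=0.783, a3=1.356, a4=5.916, a5=6.390, a0=16.389; τ=−ln(0.0405)/16.389=0.196 → t=0.458 > T=0.41: stop.
At T=0.41: Q=4 D=3 M=3 X=5 E=11; the largest is E.

Dominant species at T: E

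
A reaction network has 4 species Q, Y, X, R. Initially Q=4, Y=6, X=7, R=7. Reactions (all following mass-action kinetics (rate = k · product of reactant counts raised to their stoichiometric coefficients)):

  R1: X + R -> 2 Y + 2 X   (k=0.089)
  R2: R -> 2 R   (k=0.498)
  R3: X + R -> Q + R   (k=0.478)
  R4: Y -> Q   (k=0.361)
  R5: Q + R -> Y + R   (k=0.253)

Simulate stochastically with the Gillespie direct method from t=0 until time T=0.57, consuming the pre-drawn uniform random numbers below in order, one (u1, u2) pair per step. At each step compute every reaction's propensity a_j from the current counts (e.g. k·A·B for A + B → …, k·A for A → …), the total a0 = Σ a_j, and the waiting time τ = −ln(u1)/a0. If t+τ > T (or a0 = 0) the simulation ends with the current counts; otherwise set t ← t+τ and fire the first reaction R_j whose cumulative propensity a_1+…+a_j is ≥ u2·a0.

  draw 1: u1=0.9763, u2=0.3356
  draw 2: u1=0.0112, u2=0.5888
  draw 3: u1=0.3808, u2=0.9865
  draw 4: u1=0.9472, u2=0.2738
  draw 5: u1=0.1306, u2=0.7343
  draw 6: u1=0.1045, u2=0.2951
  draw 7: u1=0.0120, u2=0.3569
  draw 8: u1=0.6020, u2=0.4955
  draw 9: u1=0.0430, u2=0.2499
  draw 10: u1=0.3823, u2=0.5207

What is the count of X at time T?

t=0.000: Q=4 Y=6 X=7 R=7
Draw 1: a1=4.361, a2=3.486, a3=23.422, a4=2.166, a5=7.084, a0=40.519; τ=−ln(0.9763)/40.519=0.001 → t=0.001; u2·a0=0.3356·40.519=13.598; a1+a2=7.847 < 13.598 ≤ a1+…+a3=31.269 → R3 fires; Q=5 Y=6 X=6 R=7
Draw 2: a1=3.738, a2=3.486, a3=20.076, a4=2.166, a5=8.855, a0=38.321; τ=−ln(0.0112)/38.321=0.117 → t=0.118; u2·a0=0.5888·38.321=22.563; a1+a2=7.224 < 22.563 ≤ a1+…+a3=27.300 → R3 fires; Q=6 Y=6 X=5 R=7
Draw 3: a1=3.115, a2=3.486, a3=16.730, a4=2.166, a5=10.626, a0=36.123; τ=−ln(0.3808)/36.123=0.027 → t=0.145; u2·a0=0.9865·36.123=35.635; a1+…+a4=25.497 < 35.635 ≤ a1+…+a5=36.123 → R5 fires; Q=5 Y=7 X=5 R=7
Draw 4: a1=3.115, a2=3.486, a3=16.730, a4=2.527, a5=8.855, a0=34.713; τ=−ln(0.9472)/34.713=0.002 → t=0.146; u2·a0=0.2738·34.713=9.504; a1+a2=6.601 < 9.504 ≤ a1+…+a3=23.331 → R3 fires; Q=6 Y=7 X=4 R=7
Draw 5: a1=2.492, a2=3.486, a3=13.384, a4=2.527, a5=10.626, a0=32.515; τ=−ln(0.1306)/32.515=0.063 → t=0.209; u2·a0=0.7343·32.515=23.876; a1+…+a4=21.889 < 23.876 ≤ a1+…+a5=32.515 → R5 fires; Q=5 Y=8 X=4 R=7
Draw 6: a1=2.492, a2=3.486, a3=13.384, a4=2.888, a5=8.855, a0=31.105; τ=−ln(0.1045)/31.105=0.073 → t=0.281; u2·a0=0.2951·31.105=9.179; a1+a2=5.978 < 9.179 ≤ a1+…+a3=19.362 → R3 fires; Q=6 Y=8 X=3 R=7
Draw 7: a1=1.869, a2=3.486, a3=10.038, a4=2.888, a5=10.626, a0=28.907; τ=−ln(0.0120)/28.907=0.153 → t=0.434; u2·a0=0.3569·28.907=10.317; a1+a2=5.355 < 10.317 ≤ a1+…+a3=15.393 → R3 fires; Q=7 Y=8 X=2 R=7
Draw 8: a1=1.246, a2=3.486, a3=6.692, a4=2.888, a5=12.397, a0=26.709; τ=−ln(0.6020)/26.709=0.019 → t=0.453; u2·a0=0.4955·26.709=13.234; a1+…+a3=11.424 < 13.234 ≤ a1+…+a4=14.312 → R4 fires; Q=8 Y=7 X=2 R=7
Draw 9: a1=1.246, a2=3.486, a3=6.692, a4=2.527, a5=14.168, a0=28.119; τ=−ln(0.0430)/28.119=0.112 → t=0.565; u2·a0=0.2499·28.119=7.027; a1+a2=4.732 < 7.027 ≤ a1+…+a3=11.424 → R3 fires; Q=9 Y=7 X=1 R=7
Draw 10: a1=0.623, a2=3.486, a3=3.346, a4=2.527, a5=15.939, a0=25.921; τ=−ln(0.3823)/25.921=0.037 → t=0.602 > T=0.57: stop.
Read off X at T=0.57: 1

X at T = 1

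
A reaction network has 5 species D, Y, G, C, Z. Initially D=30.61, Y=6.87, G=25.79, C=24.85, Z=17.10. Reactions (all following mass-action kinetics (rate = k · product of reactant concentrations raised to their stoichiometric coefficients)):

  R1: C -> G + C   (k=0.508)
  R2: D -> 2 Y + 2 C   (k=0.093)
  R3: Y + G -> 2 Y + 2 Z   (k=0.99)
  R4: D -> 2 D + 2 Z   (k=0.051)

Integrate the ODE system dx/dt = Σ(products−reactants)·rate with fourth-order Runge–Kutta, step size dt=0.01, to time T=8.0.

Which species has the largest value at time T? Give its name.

Dominant species at T: Z

RK4 with dt=0.01: 800 steps to T=8.0. Trajectory (selected grid times):
t=0.00: D=30.61 Y=6.87 G=25.79 C=24.85 Z=17.10
t=0.89: D=29.49 Y=49.69 G=0.31 C=29.82 Z=95.52
t=1.78: D=28.41 Y=69.11 G=0.26 C=34.61 Z=127.40
t=2.67: D=27.36 Y=90.46 G=0.22 C=39.23 Z=163.40
t=3.56: D=26.36 Y=113.68 G=0.20 C=43.68 Z=203.39
t=4.44: D=25.40 Y=138.41 G=0.18 C=47.91 Z=246.70
t=5.33: D=24.47 Y=165.15 G=0.16 C=52.04 Z=294.20
t=6.22: D=23.57 Y=193.58 G=0.15 C=56.02 Z=345.27
t=7.11: D=22.71 Y=223.61 G=0.14 C=59.85 Z=399.79
t=8.00: D=21.87 Y=255.21 G=0.13 C=63.54 Z=457.62
At T=8.0: D=21.87 Y=255.21 G=0.13 C=63.54 Z=457.62; the largest is Z.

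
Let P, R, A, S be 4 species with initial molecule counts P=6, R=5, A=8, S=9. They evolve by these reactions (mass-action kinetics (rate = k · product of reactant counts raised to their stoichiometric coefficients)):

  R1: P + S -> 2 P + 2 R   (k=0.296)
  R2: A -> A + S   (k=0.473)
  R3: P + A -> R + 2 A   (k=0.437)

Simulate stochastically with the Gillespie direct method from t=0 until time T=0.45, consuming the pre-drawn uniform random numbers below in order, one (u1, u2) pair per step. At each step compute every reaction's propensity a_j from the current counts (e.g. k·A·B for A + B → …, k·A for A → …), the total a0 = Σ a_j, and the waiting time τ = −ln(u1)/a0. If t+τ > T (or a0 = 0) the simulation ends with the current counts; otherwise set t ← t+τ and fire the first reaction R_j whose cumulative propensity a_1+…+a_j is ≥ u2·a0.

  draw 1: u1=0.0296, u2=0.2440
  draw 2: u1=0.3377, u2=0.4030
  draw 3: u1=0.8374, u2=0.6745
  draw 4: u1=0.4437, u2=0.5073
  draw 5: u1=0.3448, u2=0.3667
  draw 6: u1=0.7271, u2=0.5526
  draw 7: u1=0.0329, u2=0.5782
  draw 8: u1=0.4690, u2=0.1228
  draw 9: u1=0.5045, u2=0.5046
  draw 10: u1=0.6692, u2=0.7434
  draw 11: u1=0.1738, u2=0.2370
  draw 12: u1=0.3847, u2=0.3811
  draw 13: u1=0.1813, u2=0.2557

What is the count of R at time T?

R at T = 15

t=0.000: P=6 R=5 A=8 S=9
Draw 1: a1=15.984, a2=3.784, a3=20.976, a0=40.744; τ=−ln(0.0296)/40.744=0.086 → t=0.086; u2·a0=0.2440·40.744=9.942 ≤ a1=15.984 → R1 fires; P=7 R=7 A=8 S=8
Draw 2: a1=16.576, a2=3.784, a3=24.472, a0=44.832; τ=−ln(0.3377)/44.832=0.024 → t=0.111; u2·a0=0.4030·44.832=18.067; a1=16.576 < 18.067 ≤ a1+a2=20.360 → R2 fires; P=7 R=7 A=8 S=9
Draw 3: a1=18.648, a2=3.784, a3=24.472, a0=46.904; τ=−ln(0.8374)/46.904=0.004 → t=0.114; u2·a0=0.6745·46.904=31.637; a1+a2=22.432 < 31.637 ≤ a1+…+a3=46.904 → R3 fires; P=6 R=8 A=9 S=9
Draw 4: a1=15.984, a2=4.257, a3=23.598, a0=43.839; τ=−ln(0.4437)/43.839=0.019 → t=0.133; u2·a0=0.5073·43.839=22.240; a1+a2=20.241 < 22.240 ≤ a1+…+a3=43.839 → R3 fires; P=5 R=9 A=10 S=9
Draw 5: a1=13.320, a2=4.730, a3=21.850, a0=39.900; τ=−ln(0.3448)/39.900=0.027 → t=0.160; u2·a0=0.3667·39.900=14.631; a1=13.320 < 14.631 ≤ a1+a2=18.050 → R2 fires; P=5 R=9 A=10 S=10
Draw 6: a1=14.800, a2=4.730, a3=21.850, a0=41.380; τ=−ln(0.7271)/41.380=0.008 → t=0.167; u2·a0=0.5526·41.380=22.867; a1+a2=19.530 < 22.867 ≤ a1+…+a3=41.380 → R3 fires; P=4 R=10 A=11 S=10
Draw 7: a1=11.840, a2=5.203, a3=19.228, a0=36.271; τ=−ln(0.0329)/36.271=0.094 → t=0.261; u2·a0=0.5782·36.271=20.972; a1+a2=17.043 < 20.972 ≤ a1+…+a3=36.271 → R3 fires; P=3 R=11 A=12 S=10
Draw 8: a1=8.880, a2=5.676, a3=15.732, a0=30.288; τ=−ln(0.4690)/30.288=0.025 → t=0.286; u2·a0=0.1228·30.288=3.719 ≤ a1=8.880 → R1 fires; P=4 R=13 A=12 S=9
Draw 9: a1=10.656, a2=5.676, a3=20.976, a0=37.308; τ=−ln(0.5045)/37.308=0.018 → t=0.305; u2·a0=0.5046·37.308=18.826; a1+a2=16.332 < 18.826 ≤ a1+…+a3=37.308 → R3 fires; P=3 R=14 A=13 S=9
Draw 10: a1=7.992, a2=6.149, a3=17.043, a0=31.184; τ=−ln(0.6692)/31.184=0.013 → t=0.318; u2·a0=0.7434·31.184=23.182; a1+a2=14.141 < 23.182 ≤ a1+…+a3=31.184 → R3 fires; P=2 R=15 A=14 S=9
Draw 11: a1=5.328, a2=6.622, a3=12.236, a0=24.186; τ=−ln(0.1738)/24.186=0.072 → t=0.390; u2·a0=0.2370·24.186=5.732; a1=5.328 < 5.732 ≤ a1+a2=11.950 → R2 fires; P=2 R=15 A=14 S=10
Draw 12: a1=5.920, a2=6.622, a3=12.236, a0=24.778; τ=−ln(0.3847)/24.778=0.039 → t=0.429; u2·a0=0.3811·24.778=9.443; a1=5.920 < 9.443 ≤ a1+a2=12.542 → R2 fires; P=2 R=15 A=14 S=11
Draw 13: a1=6.512, a2=6.622, a3=12.236, a0=25.370; τ=−ln(0.1813)/25.370=0.067 → t=0.496 > T=0.45: stop.
Read off R at T=0.45: 15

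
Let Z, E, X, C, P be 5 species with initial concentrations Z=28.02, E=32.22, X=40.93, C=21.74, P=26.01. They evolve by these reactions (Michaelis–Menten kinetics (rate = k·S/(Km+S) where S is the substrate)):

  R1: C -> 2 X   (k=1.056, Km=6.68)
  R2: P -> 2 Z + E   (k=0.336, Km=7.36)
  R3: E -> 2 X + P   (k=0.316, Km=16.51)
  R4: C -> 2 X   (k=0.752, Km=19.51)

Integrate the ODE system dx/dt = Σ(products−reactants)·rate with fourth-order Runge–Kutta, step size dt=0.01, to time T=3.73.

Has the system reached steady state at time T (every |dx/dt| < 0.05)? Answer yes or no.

Steady state at T: no

RK4 with dt=0.01: 373 steps to T=3.73. Trajectory (selected grid times):
t=0.00: Z=28.02 E=32.22 X=40.93 C=21.74 P=26.01
t=0.41: Z=28.23 E=32.24 X=42.09 C=21.25 P=25.99
t=0.83: Z=28.45 E=32.26 X=43.26 C=20.75 P=25.97
t=1.24: Z=28.67 E=32.29 X=44.40 C=20.26 P=25.94
t=1.66: Z=28.89 E=32.31 X=45.56 C=19.77 P=25.92
t=2.07: Z=29.10 E=32.33 X=46.69 C=19.29 P=25.90
t=2.49: Z=29.32 E=32.35 X=47.83 C=18.81 P=25.88
t=2.90: Z=29.54 E=32.37 X=48.94 C=18.34 P=25.86
t=3.32: Z=29.76 E=32.39 X=50.07 C=17.86 P=25.84
t=3.73: Z=29.97 E=32.42 X=51.16 C=17.40 P=25.81
Rates at T: R1=0.7631, R2=0.2615, R3=0.2094, R4=0.3546
dx/dt at T (Σ net stoichiometry × rate): Z=+0.5229, E=+0.0521, X=+2.6541, C=-1.1177, P=-0.0521
Largest |dx/dt| is |+2.6541| (X) ≥ 0.05 → not steady.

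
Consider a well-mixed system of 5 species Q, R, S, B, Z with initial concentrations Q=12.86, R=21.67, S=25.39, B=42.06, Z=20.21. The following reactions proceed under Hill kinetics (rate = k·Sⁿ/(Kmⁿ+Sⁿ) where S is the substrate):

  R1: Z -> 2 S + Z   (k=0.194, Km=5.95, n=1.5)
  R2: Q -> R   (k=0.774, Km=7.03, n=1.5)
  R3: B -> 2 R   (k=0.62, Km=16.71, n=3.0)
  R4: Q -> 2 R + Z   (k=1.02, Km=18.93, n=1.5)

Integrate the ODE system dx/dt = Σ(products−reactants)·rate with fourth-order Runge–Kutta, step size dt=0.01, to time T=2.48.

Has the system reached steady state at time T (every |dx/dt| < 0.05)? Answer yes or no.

Steady state at T: no

RK4 with dt=0.01: 248 steps to T=2.48. Trajectory (selected grid times):
t=0.00: Q=12.86 R=21.67 S=25.39 B=42.06 Z=20.21
t=0.28: Q=12.60 R=22.35 S=25.48 B=41.90 Z=20.31
t=0.55: Q=12.36 R=23.01 S=25.57 B=41.74 Z=20.41
t=0.83: Q=12.11 R=23.68 S=25.67 B=41.58 Z=20.51
t=1.10: Q=11.88 R=24.32 S=25.76 B=41.42 Z=20.60
t=1.38: Q=11.63 R=24.98 S=25.85 B=41.26 Z=20.69
t=1.65: Q=11.40 R=25.62 S=25.94 B=41.10 Z=20.78
t=1.93: Q=11.17 R=26.27 S=26.04 B=40.94 Z=20.87
t=2.20: Q=10.95 R=26.89 S=26.13 B=40.78 Z=20.96
t=2.48: Q=10.72 R=27.53 S=26.22 B=40.62 Z=21.04
Rates at T: R1=0.1686, R2=0.5055, R3=0.5796, R4=0.3047
dx/dt at T (Σ net stoichiometry × rate): Q=-0.8102, R=+2.2741, S=+0.3373, B=-0.5796, Z=+0.3047
Largest |dx/dt| is |+2.2741| (R) ≥ 0.05 → not steady.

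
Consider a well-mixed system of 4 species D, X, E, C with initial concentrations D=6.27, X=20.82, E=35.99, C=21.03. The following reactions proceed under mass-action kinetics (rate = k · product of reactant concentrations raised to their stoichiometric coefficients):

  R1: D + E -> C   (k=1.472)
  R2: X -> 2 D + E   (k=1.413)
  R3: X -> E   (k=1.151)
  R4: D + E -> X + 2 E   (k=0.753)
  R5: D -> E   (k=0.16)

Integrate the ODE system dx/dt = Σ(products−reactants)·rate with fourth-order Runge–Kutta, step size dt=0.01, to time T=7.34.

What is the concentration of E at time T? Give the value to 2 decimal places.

E at T = 57.60

RK4 with dt=0.01: 734 steps to T=7.34. Trajectory (selected grid times):
t=0.00: D=6.27 X=20.82 E=35.99 C=21.03
t=0.82: D=0.16 X=6.17 E=51.24 C=44.46
t=1.63: D=0.04 X=1.69 E=55.85 C=49.77
t=2.45: D=0.01 X=0.46 E=57.13 C=51.24
t=3.26: D=0.00 X=0.13 E=57.47 C=51.63
t=4.08: D=0.00 X=0.03 E=57.56 C=51.74
t=4.89: D=0.00 X=0.01 E=57.59 C=51.77
t=5.71: D=0.00 X=0.00 E=57.59 C=51.78
t=6.52: D=0.00 X=0.00 E=57.60 C=51.78
t=7.34: D=0.00 X=0.00 E=57.60 C=51.78
Read off E at T=7.34: 57.60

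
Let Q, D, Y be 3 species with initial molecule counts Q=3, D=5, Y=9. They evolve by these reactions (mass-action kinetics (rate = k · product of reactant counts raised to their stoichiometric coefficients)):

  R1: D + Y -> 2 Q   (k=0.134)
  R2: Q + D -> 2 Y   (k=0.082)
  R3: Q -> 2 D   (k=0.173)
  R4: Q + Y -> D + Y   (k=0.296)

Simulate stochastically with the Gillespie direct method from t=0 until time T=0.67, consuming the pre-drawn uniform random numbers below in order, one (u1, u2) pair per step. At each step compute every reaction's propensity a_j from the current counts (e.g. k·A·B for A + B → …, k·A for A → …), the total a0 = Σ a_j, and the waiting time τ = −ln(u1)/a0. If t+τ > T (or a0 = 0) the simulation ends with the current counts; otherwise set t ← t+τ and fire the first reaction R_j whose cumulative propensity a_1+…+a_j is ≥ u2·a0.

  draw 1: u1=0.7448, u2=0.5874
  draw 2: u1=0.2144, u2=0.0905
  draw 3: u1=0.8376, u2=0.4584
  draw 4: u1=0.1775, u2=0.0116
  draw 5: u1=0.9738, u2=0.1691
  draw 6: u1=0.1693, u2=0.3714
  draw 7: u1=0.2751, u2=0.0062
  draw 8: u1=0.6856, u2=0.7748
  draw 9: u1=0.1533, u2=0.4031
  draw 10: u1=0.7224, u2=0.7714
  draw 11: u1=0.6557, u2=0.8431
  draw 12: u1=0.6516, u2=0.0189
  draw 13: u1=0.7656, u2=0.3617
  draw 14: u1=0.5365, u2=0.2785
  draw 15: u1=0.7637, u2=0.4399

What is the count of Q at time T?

t=0.000: Q=3 D=5 Y=9
Draw 1: a1=6.030, a2=1.230, a3=0.519, a4=7.992, a0=15.771; τ=−ln(0.7448)/15.771=0.019 → t=0.019; u2·a0=0.5874·15.771=9.264; a1+…+a3=7.779 < 9.264 ≤ a1+…+a4=15.771 → R4 fires; Q=2 D=6 Y=9
Draw 2: a1=7.236, a2=0.984, a3=0.346, a4=5.328, a0=13.894; τ=−ln(0.2144)/13.894=0.111 → t=0.130; u2·a0=0.0905·13.894=1.257 ≤ a1=7.236 → R1 fires; Q=4 D=5 Y=8
Draw 3: a1=5.360, a2=1.640, a3=0.692, a4=9.472, a0=17.164; τ=−ln(0.8376)/17.164=0.010 → t=0.140; u2·a0=0.4584·17.164=7.868; a1+…+a3=7.692 < 7.868 ≤ a1+…+a4=17.164 → R4 fires; Q=3 D=6 Y=8
Draw 4: a1=6.432, a2=1.476, a3=0.519, a4=7.104, a0=15.531; τ=−ln(0.1775)/15.531=0.111 → t=0.251; u2·a0=0.0116·15.531=0.180 ≤ a1=6.432 → R1 fires; Q=5 D=5 Y=7
Draw 5: a1=4.690, a2=2.050, a3=0.865, a4=10.360, a0=17.965; τ=−ln(0.9738)/17.965=0.001 → t=0.253; u2·a0=0.1691·17.965=3.038 ≤ a1=4.690 → R1 fires; Q=7 D=4 Y=6
Draw 6: a1=3.216, a2=2.296, a3=1.211, a4=12.432, a0=19.155; τ=−ln(0.1693)/19.155=0.093 → t=0.345; u2·a0=0.3714·19.155=7.114; a1+…+a3=6.723 < 7.114 ≤ a1+…+a4=19.155 → R4 fires; Q=6 D=5 Y=6
Draw 7: a1=4.020, a2=2.460, a3=1.038, a4=10.656, a0=18.174; τ=−ln(0.2751)/18.174=0.071 → t=0.416; u2·a0=0.0062·18.174=0.113 ≤ a1=4.020 → R1 fires; Q=8 D=4 Y=5
Draw 8: a1=2.680, a2=2.624, a3=1.384, a4=11.840, a0=18.528; τ=−ln(0.6856)/18.528=0.020 → t=0.437; u2·a0=0.7748·18.528=14.355; a1+…+a3=6.688 < 14.355 ≤ a1+…+a4=18.528 → R4 fires; Q=7 D=5 Y=5
Draw 9: a1=3.350, a2=2.870, a3=1.211, a4=10.360, a0=17.791; τ=−ln(0.1533)/17.791=0.105 → t=0.542; u2·a0=0.4031·17.791=7.172; a1+a2=6.220 < 7.172 ≤ a1+…+a3=7.431 → R3 fires; Q=6 D=7 Y=5
Draw 10: a1=4.690, a2=3.444, a3=1.038, a4=8.880, a0=18.052; τ=−ln(0.7224)/18.052=0.018 → t=0.560; u2·a0=0.7714·18.052=13.925; a1+…+a3=9.172 < 13.925 ≤ a1+…+a4=18.052 → R4 fires; Q=5 D=8 Y=5
Draw 11: a1=5.360, a2=3.280, a3=0.865, a4=7.400, a0=16.905; τ=−ln(0.6557)/16.905=0.025 → t=0.585; u2·a0=0.8431·16.905=14.253; a1+…+a3=9.505 < 14.253 ≤ a1+…+a4=16.905 → R4 fires; Q=4 D=9 Y=5
Draw 12: a1=6.030, a2=2.952, a3=0.692, a4=5.920, a0=15.594; τ=−ln(0.6516)/15.594=0.027 → t=0.613; u2·a0=0.0189·15.594=0.295 ≤ a1=6.030 → R1 fires; Q=6 D=8 Y=4
Draw 13: a1=4.288, a2=3.936, a3=1.038, a4=7.104, a0=16.366; τ=−ln(0.7656)/16.366=0.016 → t=0.629; u2·a0=0.3617·16.366=5.920; a1=4.288 < 5.920 ≤ a1+a2=8.224 → R2 fires; Q=5 D=7 Y=6
Draw 14: a1=5.628, a2=2.870, a3=0.865, a4=8.880, a0=18.243; τ=−ln(0.5365)/18.243=0.034 → t=0.663; u2·a0=0.2785·18.243=5.081 ≤ a1=5.628 → R1 fires; Q=7 D=6 Y=5
Draw 15: a1=4.020, a2=3.444, a3=1.211, a4=10.360, a0=19.035; τ=−ln(0.7637)/19.035=0.014 → t=0.677 > T=0.67: stop.
Read off Q at T=0.67: 7

Q at T = 7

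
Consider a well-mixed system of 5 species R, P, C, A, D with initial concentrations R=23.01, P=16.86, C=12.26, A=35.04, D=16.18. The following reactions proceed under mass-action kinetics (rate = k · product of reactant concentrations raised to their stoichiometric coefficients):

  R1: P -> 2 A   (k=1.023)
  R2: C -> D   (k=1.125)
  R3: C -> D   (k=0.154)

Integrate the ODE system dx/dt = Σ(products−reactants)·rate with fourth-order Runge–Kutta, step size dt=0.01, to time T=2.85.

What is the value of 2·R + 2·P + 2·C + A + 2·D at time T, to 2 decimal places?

Value at T = 171.66

Check how each reaction changes W = 2·R + 2·P + 2·C + A + 2·D (weight of products minus weight of reactants):
R1: P -> 2 A: (1·2) − (2·1) = 2 − 2 = 0
R2: C -> D: (2·1) − (2·1) = 2 − 2 = 0
R3: C -> D: (2·1) − (2·1) = 2 − 2 = 0
Every reaction leaves W unchanged, so W is conserved and no simulation is needed: W(T) = W(0) = 2·23.01 + 2·16.86 + 2·12.26 + 35.04 + 2·16.18 = 171.66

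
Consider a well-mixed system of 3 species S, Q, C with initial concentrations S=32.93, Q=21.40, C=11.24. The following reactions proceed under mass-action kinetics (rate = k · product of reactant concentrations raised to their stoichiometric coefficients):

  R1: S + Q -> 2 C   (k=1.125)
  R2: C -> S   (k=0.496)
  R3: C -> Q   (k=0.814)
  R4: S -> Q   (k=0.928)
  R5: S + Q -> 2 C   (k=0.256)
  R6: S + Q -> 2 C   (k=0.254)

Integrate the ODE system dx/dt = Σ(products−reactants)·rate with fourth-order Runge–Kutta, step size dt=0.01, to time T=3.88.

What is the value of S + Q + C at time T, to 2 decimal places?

Value at T = 65.57

Check how each reaction changes W = S + Q + C (weight of products minus weight of reactants):
R1: S + Q -> 2 C: (1·2) − (1·1 + 1·1) = 2 − 2 = 0
R2: C -> S: (1·1) − (1·1) = 1 − 1 = 0
R3: C -> Q: (1·1) − (1·1) = 1 − 1 = 0
R4: S -> Q: (1·1) − (1·1) = 1 − 1 = 0
R5: S + Q -> 2 C: (1·2) − (1·1 + 1·1) = 2 − 2 = 0
R6: S + Q -> 2 C: (1·2) − (1·1 + 1·1) = 2 − 2 = 0
Every reaction leaves W unchanged, so W is conserved and no simulation is needed: W(T) = W(0) = 32.93 + 21.40 + 11.24 = 65.57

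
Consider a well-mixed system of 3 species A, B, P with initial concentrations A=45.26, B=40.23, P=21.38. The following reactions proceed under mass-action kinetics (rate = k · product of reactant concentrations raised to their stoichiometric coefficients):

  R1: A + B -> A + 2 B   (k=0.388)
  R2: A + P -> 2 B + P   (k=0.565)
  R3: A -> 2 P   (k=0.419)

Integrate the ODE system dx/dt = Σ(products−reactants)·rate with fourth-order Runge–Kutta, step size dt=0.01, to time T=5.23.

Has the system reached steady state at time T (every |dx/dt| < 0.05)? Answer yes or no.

RK4 with dt=0.01: 523 steps to T=5.23. Trajectory (selected grid times):
t=0.00: A=45.26 B=40.23 P=21.38
t=0.58: A=0.01 B=330.20 P=24.23
t=1.16: A=0.00 B=330.36 P=24.23
t=1.74: A=0.00 B=330.36 P=24.23
t=2.32: A=0.00 B=330.36 P=24.23
t=2.91: A=0.00 B=330.36 P=24.23
t=3.49: A=0.00 B=330.36 P=24.23
t=4.07: A=0.00 B=330.36 P=24.23
t=4.65: A=0.00 B=330.36 P=24.23
t=5.23: A=0.00 B=330.36 P=24.23
Rates at T: R1=0.0000, R2=0.0000, R3=0.0000
dx/dt at T (Σ net stoichiometry × rate): A=-0.0000, B=+0.0000, P=+0.0000
Largest |dx/dt| is |+0.0000| (B) < 0.05 → steady.

Steady state at T: yes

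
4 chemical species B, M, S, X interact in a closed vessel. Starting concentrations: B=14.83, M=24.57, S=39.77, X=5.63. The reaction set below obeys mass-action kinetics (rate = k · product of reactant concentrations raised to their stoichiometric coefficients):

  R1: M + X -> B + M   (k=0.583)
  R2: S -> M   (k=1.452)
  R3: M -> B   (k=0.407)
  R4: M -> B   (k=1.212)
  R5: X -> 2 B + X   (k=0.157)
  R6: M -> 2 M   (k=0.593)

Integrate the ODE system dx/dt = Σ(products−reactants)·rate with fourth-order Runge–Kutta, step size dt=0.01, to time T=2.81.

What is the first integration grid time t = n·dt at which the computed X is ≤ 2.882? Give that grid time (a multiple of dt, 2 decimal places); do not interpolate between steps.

RK4 with dt=0.01: 281 steps to T=2.81. Trajectory (selected grid times):
t=0.00: B=14.83 M=24.57 S=39.77 X=5.63
t=0.04: B=19.02 M=25.78 S=37.53 X=3.13
t=0.05: B=19.88 M=26.06 S=36.99 X=2.69
t=0.31: B=34.60 M=30.08 S=25.36 X=0.04
t=0.62: B=49.79 M=29.66 S=16.17 X=0.00
t=0.94: B=64.39 M=26.42 S=10.16 X=0.00
t=1.25: B=76.64 M=22.34 S=6.48 X=0.00
t=1.56: B=86.81 M=18.24 S=4.13 X=0.00
t=1.87: B=95.01 M=14.54 S=2.63 X=0.00
t=2.19: B=101.68 M=11.29 S=1.65 X=0.00
t=2.50: B=106.67 M=8.72 S=1.05 X=0.00
t=2.81: B=110.52 M=6.67 S=0.67 X=0.00
X(0.04)=3.129 > 2.882 but X(0.05)=2.690 ≤ 2.882, so the first grid time is t=0.05.

Threshold first reached at t = 0.05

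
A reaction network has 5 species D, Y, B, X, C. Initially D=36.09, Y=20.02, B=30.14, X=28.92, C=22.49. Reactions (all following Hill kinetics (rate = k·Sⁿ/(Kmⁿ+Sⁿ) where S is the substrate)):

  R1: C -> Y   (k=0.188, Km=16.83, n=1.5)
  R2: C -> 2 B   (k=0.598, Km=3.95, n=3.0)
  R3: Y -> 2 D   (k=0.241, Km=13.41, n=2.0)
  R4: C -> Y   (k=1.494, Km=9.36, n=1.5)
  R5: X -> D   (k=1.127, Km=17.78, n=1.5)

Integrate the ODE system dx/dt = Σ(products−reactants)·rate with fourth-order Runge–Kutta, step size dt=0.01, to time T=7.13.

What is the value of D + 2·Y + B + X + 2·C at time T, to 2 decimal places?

Value at T = 180.17

Check how each reaction changes W = D + 2·Y + B + X + 2·C (weight of products minus weight of reactants):
R1: C -> Y: (2·1) − (2·1) = 2 − 2 = 0
R2: C -> 2 B: (1·2) − (2·1) = 2 − 2 = 0
R3: Y -> 2 D: (1·2) − (2·1) = 2 − 2 = 0
R4: C -> Y: (2·1) − (2·1) = 2 − 2 = 0
R5: X -> D: (1·1) − (1·1) = 1 − 1 = 0
Every reaction leaves W unchanged, so W is conserved and no simulation is needed: W(T) = W(0) = 36.09 + 2·20.02 + 30.14 + 28.92 + 2·22.49 = 180.17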